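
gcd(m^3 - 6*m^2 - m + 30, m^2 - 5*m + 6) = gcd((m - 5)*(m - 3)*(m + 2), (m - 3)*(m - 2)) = m - 3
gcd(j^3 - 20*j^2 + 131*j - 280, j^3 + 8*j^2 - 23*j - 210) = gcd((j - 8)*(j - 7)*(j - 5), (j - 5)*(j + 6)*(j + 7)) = j - 5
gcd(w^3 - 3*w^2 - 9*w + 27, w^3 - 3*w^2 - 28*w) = 1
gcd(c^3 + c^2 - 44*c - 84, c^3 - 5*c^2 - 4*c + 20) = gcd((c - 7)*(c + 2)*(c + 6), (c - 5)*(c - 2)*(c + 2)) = c + 2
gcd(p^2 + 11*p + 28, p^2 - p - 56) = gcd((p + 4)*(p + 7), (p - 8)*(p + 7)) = p + 7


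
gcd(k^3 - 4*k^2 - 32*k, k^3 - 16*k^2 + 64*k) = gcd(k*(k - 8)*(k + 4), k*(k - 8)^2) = k^2 - 8*k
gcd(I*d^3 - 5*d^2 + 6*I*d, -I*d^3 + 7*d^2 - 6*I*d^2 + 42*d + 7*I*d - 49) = 1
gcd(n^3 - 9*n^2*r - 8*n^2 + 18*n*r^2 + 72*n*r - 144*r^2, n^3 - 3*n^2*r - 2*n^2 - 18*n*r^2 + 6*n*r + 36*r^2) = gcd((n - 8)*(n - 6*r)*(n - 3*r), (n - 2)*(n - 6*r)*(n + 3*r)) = -n + 6*r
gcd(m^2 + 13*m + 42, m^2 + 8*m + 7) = m + 7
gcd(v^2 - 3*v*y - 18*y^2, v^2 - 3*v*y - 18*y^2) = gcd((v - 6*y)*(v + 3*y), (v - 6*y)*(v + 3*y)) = -v^2 + 3*v*y + 18*y^2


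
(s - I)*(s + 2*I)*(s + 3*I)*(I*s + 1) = I*s^4 - 3*s^3 + 3*I*s^2 - 7*s + 6*I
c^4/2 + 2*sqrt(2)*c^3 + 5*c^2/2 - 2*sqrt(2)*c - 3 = (c - 1)*(c + 3*sqrt(2))*(sqrt(2)*c/2 + 1)*(sqrt(2)*c/2 + sqrt(2)/2)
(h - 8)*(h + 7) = h^2 - h - 56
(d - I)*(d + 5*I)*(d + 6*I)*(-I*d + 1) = -I*d^4 + 11*d^3 + 29*I*d^2 + 11*d + 30*I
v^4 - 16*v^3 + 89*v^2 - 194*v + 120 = (v - 6)*(v - 5)*(v - 4)*(v - 1)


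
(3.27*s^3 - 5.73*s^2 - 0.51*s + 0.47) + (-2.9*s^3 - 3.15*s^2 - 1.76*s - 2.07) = 0.37*s^3 - 8.88*s^2 - 2.27*s - 1.6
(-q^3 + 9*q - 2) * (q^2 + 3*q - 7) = -q^5 - 3*q^4 + 16*q^3 + 25*q^2 - 69*q + 14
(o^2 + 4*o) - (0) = o^2 + 4*o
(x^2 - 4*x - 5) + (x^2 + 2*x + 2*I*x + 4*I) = 2*x^2 - 2*x + 2*I*x - 5 + 4*I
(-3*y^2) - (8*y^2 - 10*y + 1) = -11*y^2 + 10*y - 1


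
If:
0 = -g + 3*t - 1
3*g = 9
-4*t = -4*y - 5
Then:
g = 3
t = 4/3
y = 1/12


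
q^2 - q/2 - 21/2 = (q - 7/2)*(q + 3)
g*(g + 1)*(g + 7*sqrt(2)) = g^3 + g^2 + 7*sqrt(2)*g^2 + 7*sqrt(2)*g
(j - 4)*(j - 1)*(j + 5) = j^3 - 21*j + 20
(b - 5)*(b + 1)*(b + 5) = b^3 + b^2 - 25*b - 25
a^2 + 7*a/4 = a*(a + 7/4)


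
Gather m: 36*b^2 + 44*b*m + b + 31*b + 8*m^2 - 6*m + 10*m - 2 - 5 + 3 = 36*b^2 + 32*b + 8*m^2 + m*(44*b + 4) - 4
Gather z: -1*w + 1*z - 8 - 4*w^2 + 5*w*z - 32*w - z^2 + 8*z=-4*w^2 - 33*w - z^2 + z*(5*w + 9) - 8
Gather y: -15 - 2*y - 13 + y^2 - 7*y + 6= y^2 - 9*y - 22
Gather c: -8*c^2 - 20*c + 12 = -8*c^2 - 20*c + 12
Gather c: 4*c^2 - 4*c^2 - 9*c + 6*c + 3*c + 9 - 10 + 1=0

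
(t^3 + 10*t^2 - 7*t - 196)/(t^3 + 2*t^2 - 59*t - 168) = (t^2 + 3*t - 28)/(t^2 - 5*t - 24)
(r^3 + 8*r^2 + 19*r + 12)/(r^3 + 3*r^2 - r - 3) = (r + 4)/(r - 1)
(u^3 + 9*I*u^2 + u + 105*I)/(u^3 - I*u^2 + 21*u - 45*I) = (u + 7*I)/(u - 3*I)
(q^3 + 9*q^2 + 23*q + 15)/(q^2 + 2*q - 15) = (q^2 + 4*q + 3)/(q - 3)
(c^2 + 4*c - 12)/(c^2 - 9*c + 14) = (c + 6)/(c - 7)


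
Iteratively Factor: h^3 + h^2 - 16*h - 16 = (h - 4)*(h^2 + 5*h + 4) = (h - 4)*(h + 4)*(h + 1)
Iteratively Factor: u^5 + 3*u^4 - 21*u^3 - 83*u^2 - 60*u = (u + 1)*(u^4 + 2*u^3 - 23*u^2 - 60*u) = u*(u + 1)*(u^3 + 2*u^2 - 23*u - 60) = u*(u + 1)*(u + 4)*(u^2 - 2*u - 15) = u*(u + 1)*(u + 3)*(u + 4)*(u - 5)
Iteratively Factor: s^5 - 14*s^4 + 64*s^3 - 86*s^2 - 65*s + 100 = (s - 5)*(s^4 - 9*s^3 + 19*s^2 + 9*s - 20) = (s - 5)*(s - 1)*(s^3 - 8*s^2 + 11*s + 20) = (s - 5)*(s - 1)*(s + 1)*(s^2 - 9*s + 20) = (s - 5)^2*(s - 1)*(s + 1)*(s - 4)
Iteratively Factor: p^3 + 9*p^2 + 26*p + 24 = (p + 4)*(p^2 + 5*p + 6) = (p + 3)*(p + 4)*(p + 2)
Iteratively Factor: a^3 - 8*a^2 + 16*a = (a - 4)*(a^2 - 4*a) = a*(a - 4)*(a - 4)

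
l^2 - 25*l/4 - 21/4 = (l - 7)*(l + 3/4)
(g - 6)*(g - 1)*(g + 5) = g^3 - 2*g^2 - 29*g + 30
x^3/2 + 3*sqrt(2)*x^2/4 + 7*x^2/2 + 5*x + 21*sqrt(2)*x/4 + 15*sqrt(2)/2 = (x/2 + 1)*(x + 5)*(x + 3*sqrt(2)/2)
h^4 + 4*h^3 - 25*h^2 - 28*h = h*(h - 4)*(h + 1)*(h + 7)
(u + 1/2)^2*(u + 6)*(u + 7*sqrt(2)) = u^4 + 7*u^3 + 7*sqrt(2)*u^3 + 25*u^2/4 + 49*sqrt(2)*u^2 + 3*u/2 + 175*sqrt(2)*u/4 + 21*sqrt(2)/2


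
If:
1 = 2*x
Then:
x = 1/2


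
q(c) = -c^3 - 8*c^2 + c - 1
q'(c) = -3*c^2 - 16*c + 1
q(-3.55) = -60.63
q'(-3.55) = 19.99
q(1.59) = -23.65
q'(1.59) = -32.02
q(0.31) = -1.49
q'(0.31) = -4.25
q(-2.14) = -29.98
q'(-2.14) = 21.50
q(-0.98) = -8.72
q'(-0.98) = 13.80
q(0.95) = -8.13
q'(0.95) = -16.91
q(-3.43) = -58.20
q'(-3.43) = 20.59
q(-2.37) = -34.99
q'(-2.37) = 22.07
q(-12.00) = 563.00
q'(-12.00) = -239.00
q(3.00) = -97.00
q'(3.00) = -74.00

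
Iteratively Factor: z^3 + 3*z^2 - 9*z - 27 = (z + 3)*(z^2 - 9) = (z + 3)^2*(z - 3)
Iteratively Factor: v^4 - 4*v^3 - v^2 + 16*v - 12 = (v - 2)*(v^3 - 2*v^2 - 5*v + 6) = (v - 2)*(v - 1)*(v^2 - v - 6) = (v - 2)*(v - 1)*(v + 2)*(v - 3)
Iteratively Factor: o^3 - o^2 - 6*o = (o + 2)*(o^2 - 3*o) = (o - 3)*(o + 2)*(o)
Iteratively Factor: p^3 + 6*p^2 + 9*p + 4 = (p + 4)*(p^2 + 2*p + 1) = (p + 1)*(p + 4)*(p + 1)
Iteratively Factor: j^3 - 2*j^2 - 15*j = (j + 3)*(j^2 - 5*j) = (j - 5)*(j + 3)*(j)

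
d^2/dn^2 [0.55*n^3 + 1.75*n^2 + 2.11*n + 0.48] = 3.3*n + 3.5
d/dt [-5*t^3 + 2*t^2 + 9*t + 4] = -15*t^2 + 4*t + 9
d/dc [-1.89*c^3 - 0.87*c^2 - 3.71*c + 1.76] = -5.67*c^2 - 1.74*c - 3.71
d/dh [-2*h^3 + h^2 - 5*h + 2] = -6*h^2 + 2*h - 5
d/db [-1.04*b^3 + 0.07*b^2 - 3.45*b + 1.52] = -3.12*b^2 + 0.14*b - 3.45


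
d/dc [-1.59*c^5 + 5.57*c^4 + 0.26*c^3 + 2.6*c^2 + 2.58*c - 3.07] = -7.95*c^4 + 22.28*c^3 + 0.78*c^2 + 5.2*c + 2.58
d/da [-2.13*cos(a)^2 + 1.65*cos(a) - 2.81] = (4.26*cos(a) - 1.65)*sin(a)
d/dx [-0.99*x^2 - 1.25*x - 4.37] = -1.98*x - 1.25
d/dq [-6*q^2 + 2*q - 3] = 2 - 12*q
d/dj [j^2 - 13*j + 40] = 2*j - 13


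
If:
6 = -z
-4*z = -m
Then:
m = -24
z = -6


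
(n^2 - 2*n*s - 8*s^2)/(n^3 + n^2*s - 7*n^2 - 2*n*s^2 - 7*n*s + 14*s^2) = (-n + 4*s)/(-n^2 + n*s + 7*n - 7*s)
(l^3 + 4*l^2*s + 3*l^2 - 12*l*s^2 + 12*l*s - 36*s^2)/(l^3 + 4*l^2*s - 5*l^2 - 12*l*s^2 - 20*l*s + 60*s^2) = (l + 3)/(l - 5)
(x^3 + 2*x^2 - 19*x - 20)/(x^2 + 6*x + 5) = x - 4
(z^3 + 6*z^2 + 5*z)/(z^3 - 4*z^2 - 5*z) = (z + 5)/(z - 5)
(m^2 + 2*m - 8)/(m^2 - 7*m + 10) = (m + 4)/(m - 5)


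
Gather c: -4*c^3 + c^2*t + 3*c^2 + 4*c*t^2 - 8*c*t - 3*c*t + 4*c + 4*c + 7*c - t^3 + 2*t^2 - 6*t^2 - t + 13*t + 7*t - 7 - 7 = -4*c^3 + c^2*(t + 3) + c*(4*t^2 - 11*t + 15) - t^3 - 4*t^2 + 19*t - 14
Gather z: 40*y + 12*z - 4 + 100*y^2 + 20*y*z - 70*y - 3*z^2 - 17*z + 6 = 100*y^2 - 30*y - 3*z^2 + z*(20*y - 5) + 2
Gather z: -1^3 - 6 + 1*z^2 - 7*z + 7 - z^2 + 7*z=0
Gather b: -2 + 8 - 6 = 0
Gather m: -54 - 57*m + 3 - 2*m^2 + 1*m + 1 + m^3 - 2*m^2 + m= m^3 - 4*m^2 - 55*m - 50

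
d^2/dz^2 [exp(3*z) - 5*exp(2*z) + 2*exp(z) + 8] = (9*exp(2*z) - 20*exp(z) + 2)*exp(z)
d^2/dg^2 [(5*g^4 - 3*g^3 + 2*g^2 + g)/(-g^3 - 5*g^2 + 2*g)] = 2*(-152*g^3 + 165*g^2 - 87*g - 35)/(g^6 + 15*g^5 + 69*g^4 + 65*g^3 - 138*g^2 + 60*g - 8)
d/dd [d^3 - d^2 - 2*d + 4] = 3*d^2 - 2*d - 2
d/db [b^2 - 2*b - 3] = 2*b - 2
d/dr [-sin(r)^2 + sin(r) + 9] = -sin(2*r) + cos(r)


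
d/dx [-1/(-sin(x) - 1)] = -cos(x)/(sin(x) + 1)^2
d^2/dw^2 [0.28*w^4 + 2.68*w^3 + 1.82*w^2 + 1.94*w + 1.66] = 3.36*w^2 + 16.08*w + 3.64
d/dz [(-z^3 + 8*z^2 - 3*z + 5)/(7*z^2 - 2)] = (-7*z^4 + 27*z^2 - 102*z + 6)/(49*z^4 - 28*z^2 + 4)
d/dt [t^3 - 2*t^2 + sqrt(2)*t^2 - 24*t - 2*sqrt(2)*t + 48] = 3*t^2 - 4*t + 2*sqrt(2)*t - 24 - 2*sqrt(2)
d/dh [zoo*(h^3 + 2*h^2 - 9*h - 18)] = zoo*(h^2 + h + 1)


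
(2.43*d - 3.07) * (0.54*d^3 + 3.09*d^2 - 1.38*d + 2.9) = 1.3122*d^4 + 5.8509*d^3 - 12.8397*d^2 + 11.2836*d - 8.903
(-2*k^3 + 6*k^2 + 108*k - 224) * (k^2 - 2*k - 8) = -2*k^5 + 10*k^4 + 112*k^3 - 488*k^2 - 416*k + 1792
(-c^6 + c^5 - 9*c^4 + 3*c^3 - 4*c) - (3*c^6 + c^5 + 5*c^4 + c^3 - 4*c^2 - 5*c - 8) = -4*c^6 - 14*c^4 + 2*c^3 + 4*c^2 + c + 8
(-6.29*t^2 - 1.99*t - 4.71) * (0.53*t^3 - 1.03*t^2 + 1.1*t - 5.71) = -3.3337*t^5 + 5.424*t^4 - 7.3656*t^3 + 38.5782*t^2 + 6.1819*t + 26.8941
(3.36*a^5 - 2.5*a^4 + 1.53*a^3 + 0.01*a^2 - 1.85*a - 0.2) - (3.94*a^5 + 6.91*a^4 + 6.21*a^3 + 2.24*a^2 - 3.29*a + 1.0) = -0.58*a^5 - 9.41*a^4 - 4.68*a^3 - 2.23*a^2 + 1.44*a - 1.2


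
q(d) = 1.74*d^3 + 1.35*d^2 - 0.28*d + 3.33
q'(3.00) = 54.80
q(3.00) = 61.62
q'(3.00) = 54.80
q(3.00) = 61.62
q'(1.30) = 12.05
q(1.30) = 9.07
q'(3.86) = 87.92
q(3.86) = 122.44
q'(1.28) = 11.73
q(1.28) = 8.83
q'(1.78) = 21.07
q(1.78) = 16.92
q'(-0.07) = -0.44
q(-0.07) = 3.36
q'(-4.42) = 89.77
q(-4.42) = -119.31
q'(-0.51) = -0.30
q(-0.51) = 3.59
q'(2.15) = 29.65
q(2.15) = 26.26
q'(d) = 5.22*d^2 + 2.7*d - 0.28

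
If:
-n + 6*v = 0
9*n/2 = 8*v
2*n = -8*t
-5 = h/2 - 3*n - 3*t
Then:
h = -10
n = 0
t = 0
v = 0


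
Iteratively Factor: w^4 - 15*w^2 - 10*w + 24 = (w + 2)*(w^3 - 2*w^2 - 11*w + 12) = (w - 1)*(w + 2)*(w^2 - w - 12) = (w - 4)*(w - 1)*(w + 2)*(w + 3)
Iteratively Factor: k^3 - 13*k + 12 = (k - 3)*(k^2 + 3*k - 4) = (k - 3)*(k + 4)*(k - 1)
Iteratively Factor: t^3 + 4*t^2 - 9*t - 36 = (t + 4)*(t^2 - 9) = (t + 3)*(t + 4)*(t - 3)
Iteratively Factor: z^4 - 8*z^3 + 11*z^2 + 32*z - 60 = (z - 2)*(z^3 - 6*z^2 - z + 30) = (z - 2)*(z + 2)*(z^2 - 8*z + 15) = (z - 3)*(z - 2)*(z + 2)*(z - 5)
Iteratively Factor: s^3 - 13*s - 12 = (s + 1)*(s^2 - s - 12) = (s + 1)*(s + 3)*(s - 4)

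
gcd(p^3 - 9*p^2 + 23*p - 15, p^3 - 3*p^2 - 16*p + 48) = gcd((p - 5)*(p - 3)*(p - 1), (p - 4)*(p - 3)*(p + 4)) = p - 3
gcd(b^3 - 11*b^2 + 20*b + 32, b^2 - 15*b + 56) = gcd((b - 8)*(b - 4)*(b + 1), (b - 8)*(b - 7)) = b - 8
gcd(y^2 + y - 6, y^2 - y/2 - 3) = y - 2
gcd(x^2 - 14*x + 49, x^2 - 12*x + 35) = x - 7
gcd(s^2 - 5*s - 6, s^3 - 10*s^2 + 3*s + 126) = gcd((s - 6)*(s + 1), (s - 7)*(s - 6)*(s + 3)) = s - 6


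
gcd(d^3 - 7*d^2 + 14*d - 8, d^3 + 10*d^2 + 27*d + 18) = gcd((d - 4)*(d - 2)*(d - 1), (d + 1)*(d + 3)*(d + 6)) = 1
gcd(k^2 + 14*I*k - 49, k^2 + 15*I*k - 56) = k + 7*I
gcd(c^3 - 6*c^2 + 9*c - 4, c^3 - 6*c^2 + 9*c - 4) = c^3 - 6*c^2 + 9*c - 4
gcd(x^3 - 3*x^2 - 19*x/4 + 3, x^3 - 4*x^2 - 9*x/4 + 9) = x^2 - 5*x/2 - 6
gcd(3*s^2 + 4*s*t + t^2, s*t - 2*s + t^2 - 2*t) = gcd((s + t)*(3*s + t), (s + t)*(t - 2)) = s + t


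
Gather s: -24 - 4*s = -4*s - 24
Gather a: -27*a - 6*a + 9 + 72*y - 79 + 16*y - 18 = -33*a + 88*y - 88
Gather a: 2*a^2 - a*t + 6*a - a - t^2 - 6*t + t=2*a^2 + a*(5 - t) - t^2 - 5*t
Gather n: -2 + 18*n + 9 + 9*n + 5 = 27*n + 12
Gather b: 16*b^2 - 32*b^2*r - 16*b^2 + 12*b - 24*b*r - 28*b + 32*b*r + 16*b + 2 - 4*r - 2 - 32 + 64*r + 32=-32*b^2*r + 8*b*r + 60*r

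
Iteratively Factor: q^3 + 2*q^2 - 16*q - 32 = (q + 4)*(q^2 - 2*q - 8) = (q + 2)*(q + 4)*(q - 4)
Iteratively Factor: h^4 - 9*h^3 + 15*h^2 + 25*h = (h + 1)*(h^3 - 10*h^2 + 25*h) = h*(h + 1)*(h^2 - 10*h + 25) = h*(h - 5)*(h + 1)*(h - 5)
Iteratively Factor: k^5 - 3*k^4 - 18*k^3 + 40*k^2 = (k + 4)*(k^4 - 7*k^3 + 10*k^2) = k*(k + 4)*(k^3 - 7*k^2 + 10*k) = k*(k - 5)*(k + 4)*(k^2 - 2*k) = k^2*(k - 5)*(k + 4)*(k - 2)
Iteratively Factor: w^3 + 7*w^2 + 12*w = (w + 3)*(w^2 + 4*w) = w*(w + 3)*(w + 4)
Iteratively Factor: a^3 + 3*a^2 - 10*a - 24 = (a + 2)*(a^2 + a - 12) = (a - 3)*(a + 2)*(a + 4)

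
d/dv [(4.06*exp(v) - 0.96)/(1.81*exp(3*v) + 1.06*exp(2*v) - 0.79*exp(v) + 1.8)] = (-14.6972*exp(3*v) + 0.9092*exp(2*v) + 2.0352*exp(v) + 6.5496)*exp(v)/(3.2761*exp(6*v) + 3.8372*exp(5*v) - 1.7362*exp(4*v) + 4.8412*exp(3*v) + 4.4401*exp(2*v) - 2.844*exp(v) + 3.24)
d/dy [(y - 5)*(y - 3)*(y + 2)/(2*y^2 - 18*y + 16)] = (y^4 - 18*y^3 + 79*y^2 - 156*y + 262)/(2*(y^4 - 18*y^3 + 97*y^2 - 144*y + 64))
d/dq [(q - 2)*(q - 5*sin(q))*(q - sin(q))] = (2 - q)*(q - 5*sin(q))*(cos(q) - 1) + (2 - q)*(q - sin(q))*(5*cos(q) - 1) + (q - 5*sin(q))*(q - sin(q))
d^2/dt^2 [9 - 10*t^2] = -20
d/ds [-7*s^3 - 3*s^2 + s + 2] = -21*s^2 - 6*s + 1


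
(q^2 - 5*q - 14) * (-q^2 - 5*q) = -q^4 + 39*q^2 + 70*q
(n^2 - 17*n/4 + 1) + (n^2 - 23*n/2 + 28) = 2*n^2 - 63*n/4 + 29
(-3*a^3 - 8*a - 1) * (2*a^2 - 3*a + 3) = -6*a^5 + 9*a^4 - 25*a^3 + 22*a^2 - 21*a - 3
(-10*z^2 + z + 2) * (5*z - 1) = -50*z^3 + 15*z^2 + 9*z - 2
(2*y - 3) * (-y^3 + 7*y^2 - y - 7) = -2*y^4 + 17*y^3 - 23*y^2 - 11*y + 21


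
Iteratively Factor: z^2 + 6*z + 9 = (z + 3)*(z + 3)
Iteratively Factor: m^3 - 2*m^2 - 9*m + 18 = (m + 3)*(m^2 - 5*m + 6) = (m - 2)*(m + 3)*(m - 3)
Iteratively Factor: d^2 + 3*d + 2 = (d + 2)*(d + 1)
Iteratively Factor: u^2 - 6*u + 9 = (u - 3)*(u - 3)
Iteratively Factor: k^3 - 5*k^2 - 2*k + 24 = (k - 4)*(k^2 - k - 6) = (k - 4)*(k + 2)*(k - 3)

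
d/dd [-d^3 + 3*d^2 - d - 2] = -3*d^2 + 6*d - 1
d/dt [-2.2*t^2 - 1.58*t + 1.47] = -4.4*t - 1.58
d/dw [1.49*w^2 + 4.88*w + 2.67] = 2.98*w + 4.88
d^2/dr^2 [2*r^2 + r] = 4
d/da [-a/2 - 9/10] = -1/2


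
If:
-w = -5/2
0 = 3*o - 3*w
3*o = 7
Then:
No Solution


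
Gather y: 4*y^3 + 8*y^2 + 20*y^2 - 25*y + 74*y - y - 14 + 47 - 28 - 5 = 4*y^3 + 28*y^2 + 48*y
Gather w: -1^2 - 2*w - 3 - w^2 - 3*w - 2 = -w^2 - 5*w - 6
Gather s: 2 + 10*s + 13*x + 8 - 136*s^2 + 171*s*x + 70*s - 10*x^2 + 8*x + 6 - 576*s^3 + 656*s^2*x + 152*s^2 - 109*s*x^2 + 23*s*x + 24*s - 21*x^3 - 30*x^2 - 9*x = -576*s^3 + s^2*(656*x + 16) + s*(-109*x^2 + 194*x + 104) - 21*x^3 - 40*x^2 + 12*x + 16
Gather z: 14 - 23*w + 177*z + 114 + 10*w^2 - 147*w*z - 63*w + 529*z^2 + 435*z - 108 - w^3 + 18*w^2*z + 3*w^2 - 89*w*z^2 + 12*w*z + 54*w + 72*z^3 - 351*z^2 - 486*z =-w^3 + 13*w^2 - 32*w + 72*z^3 + z^2*(178 - 89*w) + z*(18*w^2 - 135*w + 126) + 20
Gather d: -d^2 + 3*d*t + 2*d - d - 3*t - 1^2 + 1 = -d^2 + d*(3*t + 1) - 3*t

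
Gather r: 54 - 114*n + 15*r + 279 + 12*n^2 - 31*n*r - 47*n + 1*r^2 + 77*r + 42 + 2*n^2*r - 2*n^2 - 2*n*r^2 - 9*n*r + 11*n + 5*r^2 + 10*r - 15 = 10*n^2 - 150*n + r^2*(6 - 2*n) + r*(2*n^2 - 40*n + 102) + 360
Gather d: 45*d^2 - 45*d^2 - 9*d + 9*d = 0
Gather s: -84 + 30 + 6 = -48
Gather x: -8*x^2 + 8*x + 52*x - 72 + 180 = -8*x^2 + 60*x + 108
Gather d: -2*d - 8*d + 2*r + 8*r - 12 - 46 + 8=-10*d + 10*r - 50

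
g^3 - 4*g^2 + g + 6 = (g - 3)*(g - 2)*(g + 1)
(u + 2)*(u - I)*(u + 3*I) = u^3 + 2*u^2 + 2*I*u^2 + 3*u + 4*I*u + 6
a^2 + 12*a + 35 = (a + 5)*(a + 7)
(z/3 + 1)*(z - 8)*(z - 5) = z^3/3 - 10*z^2/3 + z/3 + 40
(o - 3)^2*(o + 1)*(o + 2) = o^4 - 3*o^3 - 7*o^2 + 15*o + 18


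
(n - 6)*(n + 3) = n^2 - 3*n - 18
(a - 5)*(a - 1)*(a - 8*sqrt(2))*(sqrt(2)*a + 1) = sqrt(2)*a^4 - 15*a^3 - 6*sqrt(2)*a^3 - 3*sqrt(2)*a^2 + 90*a^2 - 75*a + 48*sqrt(2)*a - 40*sqrt(2)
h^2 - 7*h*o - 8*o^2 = (h - 8*o)*(h + o)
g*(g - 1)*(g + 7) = g^3 + 6*g^2 - 7*g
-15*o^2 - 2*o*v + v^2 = (-5*o + v)*(3*o + v)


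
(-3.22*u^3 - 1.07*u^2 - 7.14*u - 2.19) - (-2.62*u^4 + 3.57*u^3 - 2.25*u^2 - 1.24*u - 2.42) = 2.62*u^4 - 6.79*u^3 + 1.18*u^2 - 5.9*u + 0.23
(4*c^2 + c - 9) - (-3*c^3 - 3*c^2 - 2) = 3*c^3 + 7*c^2 + c - 7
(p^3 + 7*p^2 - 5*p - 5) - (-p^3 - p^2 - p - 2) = 2*p^3 + 8*p^2 - 4*p - 3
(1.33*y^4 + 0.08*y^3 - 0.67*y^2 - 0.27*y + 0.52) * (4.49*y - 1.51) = 5.9717*y^5 - 1.6491*y^4 - 3.1291*y^3 - 0.2006*y^2 + 2.7425*y - 0.7852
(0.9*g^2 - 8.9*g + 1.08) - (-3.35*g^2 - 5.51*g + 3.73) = 4.25*g^2 - 3.39*g - 2.65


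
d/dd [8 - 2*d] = -2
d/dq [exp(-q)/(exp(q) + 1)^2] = (-3*exp(q) - 1)*exp(-q)/(exp(q) + 1)^3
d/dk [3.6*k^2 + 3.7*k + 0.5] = 7.2*k + 3.7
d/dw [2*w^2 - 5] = 4*w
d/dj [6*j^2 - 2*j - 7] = 12*j - 2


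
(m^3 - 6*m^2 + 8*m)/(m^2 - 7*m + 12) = m*(m - 2)/(m - 3)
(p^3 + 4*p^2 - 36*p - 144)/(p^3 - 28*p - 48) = (p + 6)/(p + 2)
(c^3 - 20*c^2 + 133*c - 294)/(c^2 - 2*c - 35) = (c^2 - 13*c + 42)/(c + 5)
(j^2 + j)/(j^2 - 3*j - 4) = j/(j - 4)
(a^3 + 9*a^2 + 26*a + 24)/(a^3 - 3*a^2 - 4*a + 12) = (a^2 + 7*a + 12)/(a^2 - 5*a + 6)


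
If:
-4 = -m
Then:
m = 4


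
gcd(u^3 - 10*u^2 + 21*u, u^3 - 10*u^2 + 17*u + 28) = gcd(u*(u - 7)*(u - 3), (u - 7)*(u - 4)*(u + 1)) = u - 7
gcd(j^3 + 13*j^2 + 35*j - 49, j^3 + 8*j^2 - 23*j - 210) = j + 7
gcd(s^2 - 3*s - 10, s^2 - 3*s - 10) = s^2 - 3*s - 10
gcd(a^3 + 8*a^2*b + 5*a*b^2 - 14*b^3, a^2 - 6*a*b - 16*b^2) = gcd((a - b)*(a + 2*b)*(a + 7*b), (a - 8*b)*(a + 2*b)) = a + 2*b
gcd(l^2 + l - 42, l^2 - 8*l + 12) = l - 6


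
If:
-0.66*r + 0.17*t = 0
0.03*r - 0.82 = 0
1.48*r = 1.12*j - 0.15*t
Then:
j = 50.33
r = 27.33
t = 106.12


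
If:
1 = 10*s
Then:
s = 1/10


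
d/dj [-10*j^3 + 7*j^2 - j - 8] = -30*j^2 + 14*j - 1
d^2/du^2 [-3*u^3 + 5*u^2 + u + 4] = 10 - 18*u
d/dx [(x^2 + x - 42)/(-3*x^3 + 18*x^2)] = (x + 14)/(3*x^3)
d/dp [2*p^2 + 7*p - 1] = 4*p + 7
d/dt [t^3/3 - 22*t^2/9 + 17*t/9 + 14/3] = t^2 - 44*t/9 + 17/9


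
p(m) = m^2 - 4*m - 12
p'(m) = 2*m - 4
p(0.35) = -13.28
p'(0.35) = -3.30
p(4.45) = -10.00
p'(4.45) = 4.90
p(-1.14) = -6.14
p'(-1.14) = -6.28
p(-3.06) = 9.60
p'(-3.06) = -10.12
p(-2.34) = 2.84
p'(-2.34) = -8.68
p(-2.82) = 7.23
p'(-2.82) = -9.64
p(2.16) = -15.97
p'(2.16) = 0.32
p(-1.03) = -6.82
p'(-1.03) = -6.06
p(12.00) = 84.00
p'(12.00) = 20.00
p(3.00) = -15.00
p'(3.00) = 2.00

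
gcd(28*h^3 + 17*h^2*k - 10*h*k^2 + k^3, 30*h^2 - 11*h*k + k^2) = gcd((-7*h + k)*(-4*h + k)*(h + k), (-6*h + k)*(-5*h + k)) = 1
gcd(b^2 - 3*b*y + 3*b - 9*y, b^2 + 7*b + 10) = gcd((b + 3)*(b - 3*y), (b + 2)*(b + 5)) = 1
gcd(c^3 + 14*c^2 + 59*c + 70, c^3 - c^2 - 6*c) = c + 2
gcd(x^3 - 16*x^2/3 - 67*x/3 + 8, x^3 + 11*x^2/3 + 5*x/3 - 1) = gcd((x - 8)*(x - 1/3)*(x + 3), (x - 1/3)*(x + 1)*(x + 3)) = x^2 + 8*x/3 - 1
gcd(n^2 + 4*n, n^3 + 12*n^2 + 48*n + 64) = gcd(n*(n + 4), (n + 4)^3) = n + 4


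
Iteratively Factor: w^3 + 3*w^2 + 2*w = (w + 2)*(w^2 + w) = w*(w + 2)*(w + 1)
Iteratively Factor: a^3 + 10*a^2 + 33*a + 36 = (a + 4)*(a^2 + 6*a + 9) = (a + 3)*(a + 4)*(a + 3)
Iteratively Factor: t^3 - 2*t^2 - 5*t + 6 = (t - 1)*(t^2 - t - 6) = (t - 3)*(t - 1)*(t + 2)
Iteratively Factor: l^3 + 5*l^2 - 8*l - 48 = (l + 4)*(l^2 + l - 12) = (l - 3)*(l + 4)*(l + 4)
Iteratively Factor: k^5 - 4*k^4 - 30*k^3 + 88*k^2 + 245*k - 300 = (k + 4)*(k^4 - 8*k^3 + 2*k^2 + 80*k - 75) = (k - 5)*(k + 4)*(k^3 - 3*k^2 - 13*k + 15) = (k - 5)^2*(k + 4)*(k^2 + 2*k - 3) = (k - 5)^2*(k - 1)*(k + 4)*(k + 3)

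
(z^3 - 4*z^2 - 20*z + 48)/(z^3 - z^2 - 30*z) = (z^2 + 2*z - 8)/(z*(z + 5))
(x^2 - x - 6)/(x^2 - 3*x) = (x + 2)/x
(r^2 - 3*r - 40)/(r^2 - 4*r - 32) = (r + 5)/(r + 4)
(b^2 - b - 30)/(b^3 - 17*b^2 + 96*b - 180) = (b + 5)/(b^2 - 11*b + 30)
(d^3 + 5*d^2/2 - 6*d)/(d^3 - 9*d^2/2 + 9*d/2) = (d + 4)/(d - 3)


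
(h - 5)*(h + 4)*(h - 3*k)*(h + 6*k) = h^4 + 3*h^3*k - h^3 - 18*h^2*k^2 - 3*h^2*k - 20*h^2 + 18*h*k^2 - 60*h*k + 360*k^2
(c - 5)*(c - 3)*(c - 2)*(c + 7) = c^4 - 3*c^3 - 39*c^2 + 187*c - 210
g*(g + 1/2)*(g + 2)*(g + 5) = g^4 + 15*g^3/2 + 27*g^2/2 + 5*g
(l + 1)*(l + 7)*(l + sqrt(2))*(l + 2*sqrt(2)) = l^4 + 3*sqrt(2)*l^3 + 8*l^3 + 11*l^2 + 24*sqrt(2)*l^2 + 21*sqrt(2)*l + 32*l + 28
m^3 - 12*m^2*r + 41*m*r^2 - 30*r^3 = (m - 6*r)*(m - 5*r)*(m - r)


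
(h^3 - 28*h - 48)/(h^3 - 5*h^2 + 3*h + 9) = (h^3 - 28*h - 48)/(h^3 - 5*h^2 + 3*h + 9)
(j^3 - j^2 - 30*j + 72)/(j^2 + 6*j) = j - 7 + 12/j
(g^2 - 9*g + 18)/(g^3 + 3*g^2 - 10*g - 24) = (g - 6)/(g^2 + 6*g + 8)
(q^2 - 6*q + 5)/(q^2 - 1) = (q - 5)/(q + 1)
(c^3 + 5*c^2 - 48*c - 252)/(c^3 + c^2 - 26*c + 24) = (c^2 - c - 42)/(c^2 - 5*c + 4)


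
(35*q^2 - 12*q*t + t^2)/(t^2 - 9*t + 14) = (35*q^2 - 12*q*t + t^2)/(t^2 - 9*t + 14)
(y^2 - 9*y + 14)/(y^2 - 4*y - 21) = (y - 2)/(y + 3)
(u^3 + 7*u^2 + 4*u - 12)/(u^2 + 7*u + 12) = (u^3 + 7*u^2 + 4*u - 12)/(u^2 + 7*u + 12)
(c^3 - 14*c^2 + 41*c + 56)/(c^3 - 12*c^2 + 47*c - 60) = (c^3 - 14*c^2 + 41*c + 56)/(c^3 - 12*c^2 + 47*c - 60)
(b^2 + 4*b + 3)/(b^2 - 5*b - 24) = (b + 1)/(b - 8)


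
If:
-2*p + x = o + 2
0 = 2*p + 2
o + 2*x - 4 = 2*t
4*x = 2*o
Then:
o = 0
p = -1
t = -2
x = 0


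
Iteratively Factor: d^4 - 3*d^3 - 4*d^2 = (d)*(d^3 - 3*d^2 - 4*d) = d*(d + 1)*(d^2 - 4*d) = d^2*(d + 1)*(d - 4)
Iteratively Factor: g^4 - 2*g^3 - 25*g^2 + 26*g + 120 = (g - 5)*(g^3 + 3*g^2 - 10*g - 24) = (g - 5)*(g + 2)*(g^2 + g - 12) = (g - 5)*(g + 2)*(g + 4)*(g - 3)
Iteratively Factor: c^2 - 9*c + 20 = (c - 4)*(c - 5)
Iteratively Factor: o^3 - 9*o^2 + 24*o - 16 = (o - 4)*(o^2 - 5*o + 4) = (o - 4)*(o - 1)*(o - 4)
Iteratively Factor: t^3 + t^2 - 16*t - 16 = (t + 4)*(t^2 - 3*t - 4) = (t - 4)*(t + 4)*(t + 1)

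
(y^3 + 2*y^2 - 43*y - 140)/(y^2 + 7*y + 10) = (y^2 - 3*y - 28)/(y + 2)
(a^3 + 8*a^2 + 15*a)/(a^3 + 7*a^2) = (a^2 + 8*a + 15)/(a*(a + 7))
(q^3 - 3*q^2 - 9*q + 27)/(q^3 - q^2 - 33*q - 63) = (q^2 - 6*q + 9)/(q^2 - 4*q - 21)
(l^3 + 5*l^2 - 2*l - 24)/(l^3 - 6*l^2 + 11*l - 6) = (l^2 + 7*l + 12)/(l^2 - 4*l + 3)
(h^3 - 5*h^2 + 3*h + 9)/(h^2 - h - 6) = (h^2 - 2*h - 3)/(h + 2)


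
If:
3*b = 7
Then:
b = 7/3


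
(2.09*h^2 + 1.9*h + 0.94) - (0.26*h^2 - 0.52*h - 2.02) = 1.83*h^2 + 2.42*h + 2.96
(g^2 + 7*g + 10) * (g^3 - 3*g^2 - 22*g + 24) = g^5 + 4*g^4 - 33*g^3 - 160*g^2 - 52*g + 240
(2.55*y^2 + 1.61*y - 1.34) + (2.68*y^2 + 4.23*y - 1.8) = 5.23*y^2 + 5.84*y - 3.14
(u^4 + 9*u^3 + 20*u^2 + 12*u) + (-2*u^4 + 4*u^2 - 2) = -u^4 + 9*u^3 + 24*u^2 + 12*u - 2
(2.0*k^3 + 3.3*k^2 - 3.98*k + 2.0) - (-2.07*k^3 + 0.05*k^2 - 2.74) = 4.07*k^3 + 3.25*k^2 - 3.98*k + 4.74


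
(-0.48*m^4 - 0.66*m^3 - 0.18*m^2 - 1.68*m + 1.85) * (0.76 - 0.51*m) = 0.2448*m^5 - 0.0282*m^4 - 0.4098*m^3 + 0.72*m^2 - 2.2203*m + 1.406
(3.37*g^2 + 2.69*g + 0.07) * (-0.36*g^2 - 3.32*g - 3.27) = -1.2132*g^4 - 12.1568*g^3 - 19.9759*g^2 - 9.0287*g - 0.2289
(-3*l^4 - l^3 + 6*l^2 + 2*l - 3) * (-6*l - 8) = 18*l^5 + 30*l^4 - 28*l^3 - 60*l^2 + 2*l + 24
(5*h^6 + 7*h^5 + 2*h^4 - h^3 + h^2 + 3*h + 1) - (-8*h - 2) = 5*h^6 + 7*h^5 + 2*h^4 - h^3 + h^2 + 11*h + 3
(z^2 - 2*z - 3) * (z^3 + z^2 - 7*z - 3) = z^5 - z^4 - 12*z^3 + 8*z^2 + 27*z + 9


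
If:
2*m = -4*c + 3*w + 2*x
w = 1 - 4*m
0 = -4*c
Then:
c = 0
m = x/7 + 3/14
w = 1/7 - 4*x/7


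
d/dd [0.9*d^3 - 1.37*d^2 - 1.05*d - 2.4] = 2.7*d^2 - 2.74*d - 1.05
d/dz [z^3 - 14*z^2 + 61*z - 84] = 3*z^2 - 28*z + 61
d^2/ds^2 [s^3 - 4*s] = 6*s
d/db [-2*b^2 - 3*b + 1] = -4*b - 3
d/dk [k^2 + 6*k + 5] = 2*k + 6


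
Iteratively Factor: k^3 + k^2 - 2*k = (k - 1)*(k^2 + 2*k) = k*(k - 1)*(k + 2)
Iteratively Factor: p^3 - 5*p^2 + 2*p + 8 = (p - 2)*(p^2 - 3*p - 4) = (p - 2)*(p + 1)*(p - 4)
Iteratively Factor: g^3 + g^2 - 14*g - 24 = (g + 2)*(g^2 - g - 12) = (g - 4)*(g + 2)*(g + 3)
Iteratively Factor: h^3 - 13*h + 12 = (h - 3)*(h^2 + 3*h - 4) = (h - 3)*(h - 1)*(h + 4)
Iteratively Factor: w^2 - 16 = (w + 4)*(w - 4)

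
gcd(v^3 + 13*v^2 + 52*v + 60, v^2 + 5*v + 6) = v + 2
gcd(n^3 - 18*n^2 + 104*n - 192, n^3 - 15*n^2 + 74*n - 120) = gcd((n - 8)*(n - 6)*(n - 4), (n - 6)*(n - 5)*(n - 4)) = n^2 - 10*n + 24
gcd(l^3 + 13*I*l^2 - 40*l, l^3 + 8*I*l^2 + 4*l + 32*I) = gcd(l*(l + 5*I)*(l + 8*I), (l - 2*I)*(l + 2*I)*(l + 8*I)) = l + 8*I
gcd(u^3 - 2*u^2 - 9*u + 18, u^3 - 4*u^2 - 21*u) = u + 3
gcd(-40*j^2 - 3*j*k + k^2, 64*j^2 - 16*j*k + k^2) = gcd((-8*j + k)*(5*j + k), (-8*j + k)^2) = 8*j - k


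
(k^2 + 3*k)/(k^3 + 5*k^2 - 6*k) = (k + 3)/(k^2 + 5*k - 6)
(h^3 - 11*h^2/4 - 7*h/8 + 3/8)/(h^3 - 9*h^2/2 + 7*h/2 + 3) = (h - 1/4)/(h - 2)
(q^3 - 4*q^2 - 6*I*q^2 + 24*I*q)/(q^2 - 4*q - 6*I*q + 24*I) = q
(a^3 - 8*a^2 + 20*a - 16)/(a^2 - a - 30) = (-a^3 + 8*a^2 - 20*a + 16)/(-a^2 + a + 30)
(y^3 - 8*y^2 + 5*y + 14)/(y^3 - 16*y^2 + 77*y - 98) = (y + 1)/(y - 7)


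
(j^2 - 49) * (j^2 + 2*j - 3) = j^4 + 2*j^3 - 52*j^2 - 98*j + 147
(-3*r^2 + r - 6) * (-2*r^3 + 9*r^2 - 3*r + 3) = 6*r^5 - 29*r^4 + 30*r^3 - 66*r^2 + 21*r - 18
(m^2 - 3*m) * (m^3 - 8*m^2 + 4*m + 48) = m^5 - 11*m^4 + 28*m^3 + 36*m^2 - 144*m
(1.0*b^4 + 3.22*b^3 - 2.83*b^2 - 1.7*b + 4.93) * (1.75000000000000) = 1.75*b^4 + 5.635*b^3 - 4.9525*b^2 - 2.975*b + 8.6275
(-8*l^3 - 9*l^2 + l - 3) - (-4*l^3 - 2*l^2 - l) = -4*l^3 - 7*l^2 + 2*l - 3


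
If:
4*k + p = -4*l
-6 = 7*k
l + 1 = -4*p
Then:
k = -6/7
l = 103/105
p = -52/105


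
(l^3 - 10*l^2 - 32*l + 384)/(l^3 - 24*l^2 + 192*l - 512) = (l + 6)/(l - 8)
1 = 1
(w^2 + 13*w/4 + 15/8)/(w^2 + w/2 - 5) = (w + 3/4)/(w - 2)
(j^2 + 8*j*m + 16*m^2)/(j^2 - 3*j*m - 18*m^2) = (j^2 + 8*j*m + 16*m^2)/(j^2 - 3*j*m - 18*m^2)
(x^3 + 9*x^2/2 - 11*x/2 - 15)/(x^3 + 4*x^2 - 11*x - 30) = (x^2 - x/2 - 3)/(x^2 - x - 6)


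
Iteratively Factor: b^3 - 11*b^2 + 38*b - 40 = (b - 4)*(b^2 - 7*b + 10) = (b - 5)*(b - 4)*(b - 2)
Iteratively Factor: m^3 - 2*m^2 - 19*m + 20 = (m - 5)*(m^2 + 3*m - 4) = (m - 5)*(m + 4)*(m - 1)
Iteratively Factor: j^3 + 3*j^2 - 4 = (j + 2)*(j^2 + j - 2) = (j - 1)*(j + 2)*(j + 2)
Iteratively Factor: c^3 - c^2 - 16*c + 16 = (c + 4)*(c^2 - 5*c + 4) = (c - 1)*(c + 4)*(c - 4)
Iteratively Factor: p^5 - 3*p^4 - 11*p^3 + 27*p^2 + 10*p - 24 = (p - 1)*(p^4 - 2*p^3 - 13*p^2 + 14*p + 24) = (p - 1)*(p + 1)*(p^3 - 3*p^2 - 10*p + 24) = (p - 2)*(p - 1)*(p + 1)*(p^2 - p - 12) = (p - 4)*(p - 2)*(p - 1)*(p + 1)*(p + 3)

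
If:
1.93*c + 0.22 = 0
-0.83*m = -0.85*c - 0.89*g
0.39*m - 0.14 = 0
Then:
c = -0.11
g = 0.44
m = 0.36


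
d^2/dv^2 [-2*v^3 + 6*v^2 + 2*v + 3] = 12 - 12*v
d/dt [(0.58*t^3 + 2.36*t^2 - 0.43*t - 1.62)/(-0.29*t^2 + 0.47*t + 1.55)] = (-0.1682*t^4 + 0.5452*t^3 + 3.6815*t^2 + 6.3764*t + 0.0949)/(0.0841*t^4 - 0.2726*t^3 - 0.6781*t^2 + 1.457*t + 2.4025)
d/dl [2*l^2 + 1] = 4*l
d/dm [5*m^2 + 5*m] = 10*m + 5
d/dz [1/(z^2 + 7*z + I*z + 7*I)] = (-2*z - 7 - I)/(z^2 + 7*z + I*z + 7*I)^2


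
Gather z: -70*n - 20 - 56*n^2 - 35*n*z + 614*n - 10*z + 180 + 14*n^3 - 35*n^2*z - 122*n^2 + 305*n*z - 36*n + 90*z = 14*n^3 - 178*n^2 + 508*n + z*(-35*n^2 + 270*n + 80) + 160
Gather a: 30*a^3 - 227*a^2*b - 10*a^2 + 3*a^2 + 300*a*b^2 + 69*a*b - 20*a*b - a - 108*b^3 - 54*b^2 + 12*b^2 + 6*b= 30*a^3 + a^2*(-227*b - 7) + a*(300*b^2 + 49*b - 1) - 108*b^3 - 42*b^2 + 6*b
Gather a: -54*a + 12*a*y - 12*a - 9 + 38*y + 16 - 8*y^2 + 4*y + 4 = a*(12*y - 66) - 8*y^2 + 42*y + 11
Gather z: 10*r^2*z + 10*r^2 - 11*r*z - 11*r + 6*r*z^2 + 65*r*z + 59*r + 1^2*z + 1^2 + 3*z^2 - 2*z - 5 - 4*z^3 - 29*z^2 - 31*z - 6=10*r^2 + 48*r - 4*z^3 + z^2*(6*r - 26) + z*(10*r^2 + 54*r - 32) - 10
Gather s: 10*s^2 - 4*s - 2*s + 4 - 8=10*s^2 - 6*s - 4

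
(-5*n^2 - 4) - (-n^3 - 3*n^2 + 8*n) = n^3 - 2*n^2 - 8*n - 4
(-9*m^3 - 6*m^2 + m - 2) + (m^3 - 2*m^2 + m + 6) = -8*m^3 - 8*m^2 + 2*m + 4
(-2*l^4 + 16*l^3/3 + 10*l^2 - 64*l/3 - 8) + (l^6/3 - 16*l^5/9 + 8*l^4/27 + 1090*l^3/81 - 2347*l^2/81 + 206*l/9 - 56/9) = l^6/3 - 16*l^5/9 - 46*l^4/27 + 1522*l^3/81 - 1537*l^2/81 + 14*l/9 - 128/9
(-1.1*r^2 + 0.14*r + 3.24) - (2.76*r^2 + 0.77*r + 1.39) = -3.86*r^2 - 0.63*r + 1.85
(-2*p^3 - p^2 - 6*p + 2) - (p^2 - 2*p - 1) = -2*p^3 - 2*p^2 - 4*p + 3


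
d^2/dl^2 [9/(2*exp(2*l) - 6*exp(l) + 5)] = 18*((3 - 4*exp(l))*(2*exp(2*l) - 6*exp(l) + 5) + 4*(2*exp(l) - 3)^2*exp(l))*exp(l)/(2*exp(2*l) - 6*exp(l) + 5)^3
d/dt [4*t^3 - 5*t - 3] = 12*t^2 - 5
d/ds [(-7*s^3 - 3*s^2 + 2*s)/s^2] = -7 - 2/s^2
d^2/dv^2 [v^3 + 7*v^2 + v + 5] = 6*v + 14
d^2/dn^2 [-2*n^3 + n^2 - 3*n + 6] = 2 - 12*n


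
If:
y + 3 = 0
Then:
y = -3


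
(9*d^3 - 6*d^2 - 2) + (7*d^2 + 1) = 9*d^3 + d^2 - 1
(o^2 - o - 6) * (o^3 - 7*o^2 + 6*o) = o^5 - 8*o^4 + 7*o^3 + 36*o^2 - 36*o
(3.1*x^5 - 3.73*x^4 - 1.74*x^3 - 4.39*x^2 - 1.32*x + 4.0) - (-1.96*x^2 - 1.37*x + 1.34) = 3.1*x^5 - 3.73*x^4 - 1.74*x^3 - 2.43*x^2 + 0.05*x + 2.66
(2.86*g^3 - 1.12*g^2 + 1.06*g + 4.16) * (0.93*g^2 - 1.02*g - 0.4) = 2.6598*g^5 - 3.9588*g^4 + 0.9842*g^3 + 3.2356*g^2 - 4.6672*g - 1.664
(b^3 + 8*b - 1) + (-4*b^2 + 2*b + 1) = b^3 - 4*b^2 + 10*b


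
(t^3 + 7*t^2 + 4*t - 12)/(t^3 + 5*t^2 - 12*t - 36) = (t - 1)/(t - 3)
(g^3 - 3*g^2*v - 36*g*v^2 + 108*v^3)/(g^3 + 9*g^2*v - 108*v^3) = (g - 6*v)/(g + 6*v)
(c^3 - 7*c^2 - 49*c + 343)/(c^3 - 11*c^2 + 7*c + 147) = (c + 7)/(c + 3)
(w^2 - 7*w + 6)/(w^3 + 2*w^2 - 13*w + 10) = (w - 6)/(w^2 + 3*w - 10)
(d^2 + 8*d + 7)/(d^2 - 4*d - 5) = (d + 7)/(d - 5)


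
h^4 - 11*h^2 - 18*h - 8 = (h - 4)*(h + 1)^2*(h + 2)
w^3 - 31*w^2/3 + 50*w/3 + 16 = (w - 8)*(w - 3)*(w + 2/3)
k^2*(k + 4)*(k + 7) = k^4 + 11*k^3 + 28*k^2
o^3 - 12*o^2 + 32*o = o*(o - 8)*(o - 4)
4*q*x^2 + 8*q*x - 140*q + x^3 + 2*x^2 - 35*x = (4*q + x)*(x - 5)*(x + 7)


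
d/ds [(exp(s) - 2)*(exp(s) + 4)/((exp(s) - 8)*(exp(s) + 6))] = 4*(-exp(2*s) - 20*exp(s) - 28)*exp(s)/(exp(4*s) - 4*exp(3*s) - 92*exp(2*s) + 192*exp(s) + 2304)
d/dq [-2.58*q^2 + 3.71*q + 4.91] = 3.71 - 5.16*q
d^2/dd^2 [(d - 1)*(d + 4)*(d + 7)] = 6*d + 20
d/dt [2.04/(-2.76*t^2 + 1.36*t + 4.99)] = (11.2608*t - 2.7744)/(-2.76*t^2 + 1.36*t + 4.99)^2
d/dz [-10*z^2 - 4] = -20*z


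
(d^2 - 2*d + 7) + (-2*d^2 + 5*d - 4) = -d^2 + 3*d + 3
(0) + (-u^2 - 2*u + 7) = -u^2 - 2*u + 7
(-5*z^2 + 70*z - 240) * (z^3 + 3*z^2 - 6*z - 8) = -5*z^5 + 55*z^4 - 1100*z^2 + 880*z + 1920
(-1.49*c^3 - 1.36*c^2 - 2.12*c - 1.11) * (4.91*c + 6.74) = -7.3159*c^4 - 16.7202*c^3 - 19.5756*c^2 - 19.7389*c - 7.4814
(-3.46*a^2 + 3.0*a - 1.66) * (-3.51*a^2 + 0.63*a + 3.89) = 12.1446*a^4 - 12.7098*a^3 - 5.7428*a^2 + 10.6242*a - 6.4574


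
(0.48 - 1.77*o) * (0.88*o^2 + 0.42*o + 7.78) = -1.5576*o^3 - 0.321*o^2 - 13.569*o + 3.7344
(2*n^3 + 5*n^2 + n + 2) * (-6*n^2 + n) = -12*n^5 - 28*n^4 - n^3 - 11*n^2 + 2*n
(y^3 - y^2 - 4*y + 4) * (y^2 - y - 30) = y^5 - 2*y^4 - 33*y^3 + 38*y^2 + 116*y - 120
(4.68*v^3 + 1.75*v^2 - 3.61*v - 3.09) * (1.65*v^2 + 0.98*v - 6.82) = 7.722*v^5 + 7.4739*v^4 - 36.1591*v^3 - 20.5713*v^2 + 21.592*v + 21.0738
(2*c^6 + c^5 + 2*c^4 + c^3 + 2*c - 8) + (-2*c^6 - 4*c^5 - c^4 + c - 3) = -3*c^5 + c^4 + c^3 + 3*c - 11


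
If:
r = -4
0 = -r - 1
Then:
No Solution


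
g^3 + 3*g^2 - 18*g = g*(g - 3)*(g + 6)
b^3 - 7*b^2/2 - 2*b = b*(b - 4)*(b + 1/2)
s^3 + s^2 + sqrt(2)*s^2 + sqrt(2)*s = s*(s + 1)*(s + sqrt(2))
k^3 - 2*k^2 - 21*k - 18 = (k - 6)*(k + 1)*(k + 3)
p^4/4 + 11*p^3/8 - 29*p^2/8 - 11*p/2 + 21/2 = (p/4 + 1/2)*(p - 2)*(p - 3/2)*(p + 7)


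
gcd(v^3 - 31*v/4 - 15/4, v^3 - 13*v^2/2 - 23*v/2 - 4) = v + 1/2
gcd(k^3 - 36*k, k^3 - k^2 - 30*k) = k^2 - 6*k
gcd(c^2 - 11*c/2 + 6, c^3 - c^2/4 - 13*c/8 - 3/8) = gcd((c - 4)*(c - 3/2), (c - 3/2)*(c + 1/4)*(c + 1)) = c - 3/2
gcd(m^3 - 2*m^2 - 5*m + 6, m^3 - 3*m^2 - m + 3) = m^2 - 4*m + 3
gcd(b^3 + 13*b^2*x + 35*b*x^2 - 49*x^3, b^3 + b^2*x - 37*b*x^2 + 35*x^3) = -b^2 - 6*b*x + 7*x^2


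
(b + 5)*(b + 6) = b^2 + 11*b + 30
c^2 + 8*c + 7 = (c + 1)*(c + 7)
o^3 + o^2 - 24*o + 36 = (o - 3)*(o - 2)*(o + 6)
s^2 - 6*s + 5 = (s - 5)*(s - 1)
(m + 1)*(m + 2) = m^2 + 3*m + 2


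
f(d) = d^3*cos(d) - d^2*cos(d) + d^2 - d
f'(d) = -d^3*sin(d) + d^2*sin(d) + 3*d^2*cos(d) - 2*d*cos(d) + 2*d - 1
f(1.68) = 0.93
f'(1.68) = -0.10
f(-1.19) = 1.45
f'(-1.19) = -3.80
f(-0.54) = 0.45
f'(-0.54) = -0.63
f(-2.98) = 46.74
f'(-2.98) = -44.82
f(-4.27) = 63.64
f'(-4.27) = 50.22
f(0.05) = -0.05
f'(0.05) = -0.99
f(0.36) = -0.31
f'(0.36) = -0.56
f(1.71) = 0.93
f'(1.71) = -0.38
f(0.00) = 0.00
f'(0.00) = -1.00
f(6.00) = 202.83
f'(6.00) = 153.47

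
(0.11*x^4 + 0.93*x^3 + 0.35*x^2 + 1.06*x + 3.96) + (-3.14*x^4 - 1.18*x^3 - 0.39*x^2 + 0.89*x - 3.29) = -3.03*x^4 - 0.25*x^3 - 0.04*x^2 + 1.95*x + 0.67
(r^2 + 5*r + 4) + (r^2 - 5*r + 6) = 2*r^2 + 10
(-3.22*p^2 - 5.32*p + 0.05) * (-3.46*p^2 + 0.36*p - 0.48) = 11.1412*p^4 + 17.248*p^3 - 0.5426*p^2 + 2.5716*p - 0.024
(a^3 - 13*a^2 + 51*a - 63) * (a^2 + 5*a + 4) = a^5 - 8*a^4 - 10*a^3 + 140*a^2 - 111*a - 252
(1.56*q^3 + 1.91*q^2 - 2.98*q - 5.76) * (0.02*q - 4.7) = 0.0312*q^4 - 7.2938*q^3 - 9.0366*q^2 + 13.8908*q + 27.072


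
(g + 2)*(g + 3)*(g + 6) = g^3 + 11*g^2 + 36*g + 36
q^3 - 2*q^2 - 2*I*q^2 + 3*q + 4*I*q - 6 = (q - 2)*(q - 3*I)*(q + I)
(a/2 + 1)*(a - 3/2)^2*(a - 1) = a^4/2 - a^3 - 11*a^2/8 + 33*a/8 - 9/4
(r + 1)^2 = r^2 + 2*r + 1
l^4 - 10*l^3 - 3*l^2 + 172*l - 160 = (l - 8)*(l - 5)*(l - 1)*(l + 4)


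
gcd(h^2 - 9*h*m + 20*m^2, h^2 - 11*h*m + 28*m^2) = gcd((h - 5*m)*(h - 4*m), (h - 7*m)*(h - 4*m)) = h - 4*m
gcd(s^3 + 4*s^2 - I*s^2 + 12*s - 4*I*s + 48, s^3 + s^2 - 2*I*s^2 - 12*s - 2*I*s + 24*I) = s + 4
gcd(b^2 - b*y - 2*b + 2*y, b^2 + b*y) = 1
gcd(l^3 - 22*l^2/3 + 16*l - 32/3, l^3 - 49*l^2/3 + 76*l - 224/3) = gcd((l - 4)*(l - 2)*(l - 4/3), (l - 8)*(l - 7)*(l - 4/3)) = l - 4/3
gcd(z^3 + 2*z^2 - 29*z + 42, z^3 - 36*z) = 1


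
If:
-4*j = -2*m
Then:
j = m/2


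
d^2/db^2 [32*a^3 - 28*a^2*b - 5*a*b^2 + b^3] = -10*a + 6*b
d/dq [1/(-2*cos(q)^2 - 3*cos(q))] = -(4*cos(q) + 3)*sin(q)/((2*cos(q) + 3)^2*cos(q)^2)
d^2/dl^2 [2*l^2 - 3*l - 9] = 4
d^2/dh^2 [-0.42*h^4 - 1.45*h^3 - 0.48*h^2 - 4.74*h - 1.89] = -5.04*h^2 - 8.7*h - 0.96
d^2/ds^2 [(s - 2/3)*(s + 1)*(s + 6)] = 6*s + 38/3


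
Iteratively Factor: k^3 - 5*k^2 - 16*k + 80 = (k + 4)*(k^2 - 9*k + 20) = (k - 5)*(k + 4)*(k - 4)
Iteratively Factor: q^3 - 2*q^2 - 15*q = (q + 3)*(q^2 - 5*q) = q*(q + 3)*(q - 5)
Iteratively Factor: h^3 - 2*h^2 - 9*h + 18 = (h - 2)*(h^2 - 9) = (h - 2)*(h + 3)*(h - 3)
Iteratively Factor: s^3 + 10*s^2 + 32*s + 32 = (s + 2)*(s^2 + 8*s + 16) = (s + 2)*(s + 4)*(s + 4)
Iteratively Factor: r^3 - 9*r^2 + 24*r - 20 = (r - 5)*(r^2 - 4*r + 4) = (r - 5)*(r - 2)*(r - 2)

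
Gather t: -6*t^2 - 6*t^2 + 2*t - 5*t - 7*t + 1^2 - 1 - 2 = -12*t^2 - 10*t - 2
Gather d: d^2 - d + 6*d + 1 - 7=d^2 + 5*d - 6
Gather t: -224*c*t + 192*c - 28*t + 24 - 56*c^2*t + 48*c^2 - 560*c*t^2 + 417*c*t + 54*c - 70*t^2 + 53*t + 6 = 48*c^2 + 246*c + t^2*(-560*c - 70) + t*(-56*c^2 + 193*c + 25) + 30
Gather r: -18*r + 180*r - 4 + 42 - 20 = 162*r + 18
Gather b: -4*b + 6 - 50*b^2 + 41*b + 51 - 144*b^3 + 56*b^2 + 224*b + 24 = -144*b^3 + 6*b^2 + 261*b + 81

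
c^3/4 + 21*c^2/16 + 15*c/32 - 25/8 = (c/4 + 1)*(c - 5/4)*(c + 5/2)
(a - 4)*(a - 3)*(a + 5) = a^3 - 2*a^2 - 23*a + 60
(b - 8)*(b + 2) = b^2 - 6*b - 16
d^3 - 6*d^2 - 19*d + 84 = (d - 7)*(d - 3)*(d + 4)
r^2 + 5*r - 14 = (r - 2)*(r + 7)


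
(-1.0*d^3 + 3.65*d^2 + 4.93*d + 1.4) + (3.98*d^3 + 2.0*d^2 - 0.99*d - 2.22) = 2.98*d^3 + 5.65*d^2 + 3.94*d - 0.82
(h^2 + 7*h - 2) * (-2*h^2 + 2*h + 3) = -2*h^4 - 12*h^3 + 21*h^2 + 17*h - 6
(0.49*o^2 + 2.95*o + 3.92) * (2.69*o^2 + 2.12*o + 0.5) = 1.3181*o^4 + 8.9743*o^3 + 17.0438*o^2 + 9.7854*o + 1.96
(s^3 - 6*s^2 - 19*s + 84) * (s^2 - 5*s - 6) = s^5 - 11*s^4 + 5*s^3 + 215*s^2 - 306*s - 504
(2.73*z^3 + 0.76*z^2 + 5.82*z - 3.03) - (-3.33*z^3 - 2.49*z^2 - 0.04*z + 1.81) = 6.06*z^3 + 3.25*z^2 + 5.86*z - 4.84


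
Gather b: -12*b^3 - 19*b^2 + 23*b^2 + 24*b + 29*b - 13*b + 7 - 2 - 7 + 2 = -12*b^3 + 4*b^2 + 40*b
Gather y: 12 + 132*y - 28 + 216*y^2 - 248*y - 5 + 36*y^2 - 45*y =252*y^2 - 161*y - 21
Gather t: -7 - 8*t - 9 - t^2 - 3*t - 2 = -t^2 - 11*t - 18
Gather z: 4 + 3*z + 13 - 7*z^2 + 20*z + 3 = -7*z^2 + 23*z + 20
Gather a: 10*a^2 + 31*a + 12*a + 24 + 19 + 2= 10*a^2 + 43*a + 45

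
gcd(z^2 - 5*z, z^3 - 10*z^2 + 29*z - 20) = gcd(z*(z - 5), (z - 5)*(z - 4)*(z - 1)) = z - 5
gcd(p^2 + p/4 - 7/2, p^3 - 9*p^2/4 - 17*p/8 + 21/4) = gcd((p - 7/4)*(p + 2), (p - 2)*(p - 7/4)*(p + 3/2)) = p - 7/4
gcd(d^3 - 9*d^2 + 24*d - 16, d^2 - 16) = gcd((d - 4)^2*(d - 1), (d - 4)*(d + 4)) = d - 4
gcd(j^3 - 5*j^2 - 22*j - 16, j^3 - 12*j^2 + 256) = j - 8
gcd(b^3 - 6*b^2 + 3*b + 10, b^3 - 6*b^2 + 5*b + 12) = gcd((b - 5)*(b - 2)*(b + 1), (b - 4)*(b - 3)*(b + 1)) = b + 1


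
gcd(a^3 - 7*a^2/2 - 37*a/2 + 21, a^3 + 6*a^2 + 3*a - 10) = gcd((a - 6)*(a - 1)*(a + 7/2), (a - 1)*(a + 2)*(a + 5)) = a - 1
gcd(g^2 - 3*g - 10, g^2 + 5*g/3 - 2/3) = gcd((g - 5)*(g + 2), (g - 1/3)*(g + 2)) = g + 2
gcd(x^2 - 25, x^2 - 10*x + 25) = x - 5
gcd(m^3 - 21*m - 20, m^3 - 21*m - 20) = m^3 - 21*m - 20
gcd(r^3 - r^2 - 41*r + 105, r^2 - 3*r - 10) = r - 5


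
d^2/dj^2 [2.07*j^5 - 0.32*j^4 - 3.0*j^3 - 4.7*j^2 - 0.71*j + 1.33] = 41.4*j^3 - 3.84*j^2 - 18.0*j - 9.4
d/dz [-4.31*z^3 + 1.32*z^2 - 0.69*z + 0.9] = -12.93*z^2 + 2.64*z - 0.69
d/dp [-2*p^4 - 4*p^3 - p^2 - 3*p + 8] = -8*p^3 - 12*p^2 - 2*p - 3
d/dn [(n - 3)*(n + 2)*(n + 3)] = 3*n^2 + 4*n - 9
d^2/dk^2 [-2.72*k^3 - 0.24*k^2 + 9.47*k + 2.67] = -16.32*k - 0.48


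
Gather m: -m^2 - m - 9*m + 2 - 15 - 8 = -m^2 - 10*m - 21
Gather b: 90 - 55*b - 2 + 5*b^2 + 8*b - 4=5*b^2 - 47*b + 84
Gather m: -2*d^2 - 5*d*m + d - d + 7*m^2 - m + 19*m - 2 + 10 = -2*d^2 + 7*m^2 + m*(18 - 5*d) + 8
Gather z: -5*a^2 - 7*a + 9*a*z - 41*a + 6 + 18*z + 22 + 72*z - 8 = -5*a^2 - 48*a + z*(9*a + 90) + 20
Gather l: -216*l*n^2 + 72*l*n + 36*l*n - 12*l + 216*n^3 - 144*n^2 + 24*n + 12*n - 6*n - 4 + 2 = l*(-216*n^2 + 108*n - 12) + 216*n^3 - 144*n^2 + 30*n - 2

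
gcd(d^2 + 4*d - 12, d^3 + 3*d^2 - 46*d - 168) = d + 6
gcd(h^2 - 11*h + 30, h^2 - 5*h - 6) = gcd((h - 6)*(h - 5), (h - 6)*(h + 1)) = h - 6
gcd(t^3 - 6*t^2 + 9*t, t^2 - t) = t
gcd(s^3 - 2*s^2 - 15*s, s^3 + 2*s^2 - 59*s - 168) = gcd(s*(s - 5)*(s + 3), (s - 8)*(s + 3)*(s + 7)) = s + 3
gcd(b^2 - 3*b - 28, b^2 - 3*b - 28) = b^2 - 3*b - 28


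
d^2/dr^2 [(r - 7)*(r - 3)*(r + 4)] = 6*r - 12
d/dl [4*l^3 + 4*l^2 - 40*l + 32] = 12*l^2 + 8*l - 40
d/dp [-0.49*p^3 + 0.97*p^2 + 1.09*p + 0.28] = -1.47*p^2 + 1.94*p + 1.09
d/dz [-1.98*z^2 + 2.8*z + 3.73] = 2.8 - 3.96*z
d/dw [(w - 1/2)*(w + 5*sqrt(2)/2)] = 2*w - 1/2 + 5*sqrt(2)/2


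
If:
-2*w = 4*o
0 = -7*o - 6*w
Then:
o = 0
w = 0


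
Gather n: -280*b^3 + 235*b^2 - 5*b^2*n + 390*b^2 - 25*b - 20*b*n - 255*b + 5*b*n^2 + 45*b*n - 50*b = -280*b^3 + 625*b^2 + 5*b*n^2 - 330*b + n*(-5*b^2 + 25*b)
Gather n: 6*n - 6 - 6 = 6*n - 12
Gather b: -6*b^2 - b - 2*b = -6*b^2 - 3*b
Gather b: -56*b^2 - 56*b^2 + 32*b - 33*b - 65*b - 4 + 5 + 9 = -112*b^2 - 66*b + 10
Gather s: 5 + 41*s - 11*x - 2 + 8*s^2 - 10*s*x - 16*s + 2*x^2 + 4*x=8*s^2 + s*(25 - 10*x) + 2*x^2 - 7*x + 3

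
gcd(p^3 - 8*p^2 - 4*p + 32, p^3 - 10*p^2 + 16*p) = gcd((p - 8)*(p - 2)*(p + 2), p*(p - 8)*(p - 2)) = p^2 - 10*p + 16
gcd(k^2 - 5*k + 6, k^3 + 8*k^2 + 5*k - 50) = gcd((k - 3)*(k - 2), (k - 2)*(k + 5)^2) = k - 2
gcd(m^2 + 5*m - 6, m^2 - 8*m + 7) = m - 1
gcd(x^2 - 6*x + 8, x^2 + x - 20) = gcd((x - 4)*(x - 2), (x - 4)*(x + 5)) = x - 4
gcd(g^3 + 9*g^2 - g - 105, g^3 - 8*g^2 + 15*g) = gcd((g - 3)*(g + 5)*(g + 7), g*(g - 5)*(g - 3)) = g - 3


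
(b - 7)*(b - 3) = b^2 - 10*b + 21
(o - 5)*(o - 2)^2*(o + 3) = o^4 - 6*o^3 - 3*o^2 + 52*o - 60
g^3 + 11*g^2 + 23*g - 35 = (g - 1)*(g + 5)*(g + 7)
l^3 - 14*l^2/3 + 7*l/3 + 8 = (l - 3)*(l - 8/3)*(l + 1)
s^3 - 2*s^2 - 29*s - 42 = (s - 7)*(s + 2)*(s + 3)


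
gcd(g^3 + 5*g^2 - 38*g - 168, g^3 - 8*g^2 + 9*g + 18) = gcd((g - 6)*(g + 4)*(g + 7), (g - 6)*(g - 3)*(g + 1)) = g - 6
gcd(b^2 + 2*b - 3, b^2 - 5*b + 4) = b - 1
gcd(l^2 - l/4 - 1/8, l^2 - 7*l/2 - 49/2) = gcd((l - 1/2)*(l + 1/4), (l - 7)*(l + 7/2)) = 1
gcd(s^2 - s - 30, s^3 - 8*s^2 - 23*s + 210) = s^2 - s - 30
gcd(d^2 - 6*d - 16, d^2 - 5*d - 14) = d + 2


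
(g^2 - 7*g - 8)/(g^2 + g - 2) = (g^2 - 7*g - 8)/(g^2 + g - 2)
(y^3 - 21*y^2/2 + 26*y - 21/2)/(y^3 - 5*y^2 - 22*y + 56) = (2*y^2 - 7*y + 3)/(2*(y^2 + 2*y - 8))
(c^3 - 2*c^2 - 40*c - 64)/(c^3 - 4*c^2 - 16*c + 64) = (c^2 - 6*c - 16)/(c^2 - 8*c + 16)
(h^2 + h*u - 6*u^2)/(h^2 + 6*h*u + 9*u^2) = (h - 2*u)/(h + 3*u)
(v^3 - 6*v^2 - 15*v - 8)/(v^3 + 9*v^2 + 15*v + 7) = (v - 8)/(v + 7)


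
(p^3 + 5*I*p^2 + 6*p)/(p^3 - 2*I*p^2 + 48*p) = (p - I)/(p - 8*I)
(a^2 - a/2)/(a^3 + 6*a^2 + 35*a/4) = 2*(2*a - 1)/(4*a^2 + 24*a + 35)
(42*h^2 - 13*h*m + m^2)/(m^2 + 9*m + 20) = (42*h^2 - 13*h*m + m^2)/(m^2 + 9*m + 20)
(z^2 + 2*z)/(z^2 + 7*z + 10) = z/(z + 5)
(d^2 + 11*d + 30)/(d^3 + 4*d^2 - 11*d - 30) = (d + 6)/(d^2 - d - 6)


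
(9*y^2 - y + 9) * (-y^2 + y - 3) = -9*y^4 + 10*y^3 - 37*y^2 + 12*y - 27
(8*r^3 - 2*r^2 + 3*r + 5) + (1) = 8*r^3 - 2*r^2 + 3*r + 6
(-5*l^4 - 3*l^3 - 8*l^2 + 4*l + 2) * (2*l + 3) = -10*l^5 - 21*l^4 - 25*l^3 - 16*l^2 + 16*l + 6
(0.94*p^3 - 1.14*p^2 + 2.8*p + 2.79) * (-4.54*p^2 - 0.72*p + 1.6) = -4.2676*p^5 + 4.4988*p^4 - 10.3872*p^3 - 16.5066*p^2 + 2.4712*p + 4.464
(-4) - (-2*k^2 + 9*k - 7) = 2*k^2 - 9*k + 3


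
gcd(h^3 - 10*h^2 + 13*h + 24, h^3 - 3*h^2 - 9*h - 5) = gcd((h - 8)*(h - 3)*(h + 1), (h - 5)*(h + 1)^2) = h + 1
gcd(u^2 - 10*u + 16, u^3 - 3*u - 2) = u - 2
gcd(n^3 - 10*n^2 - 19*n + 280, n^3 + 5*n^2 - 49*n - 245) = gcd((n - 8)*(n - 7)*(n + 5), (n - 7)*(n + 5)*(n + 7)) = n^2 - 2*n - 35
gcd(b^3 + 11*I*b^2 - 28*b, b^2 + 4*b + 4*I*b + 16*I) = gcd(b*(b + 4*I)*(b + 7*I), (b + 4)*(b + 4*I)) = b + 4*I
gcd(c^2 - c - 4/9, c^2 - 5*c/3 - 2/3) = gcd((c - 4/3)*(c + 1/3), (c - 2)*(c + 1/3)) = c + 1/3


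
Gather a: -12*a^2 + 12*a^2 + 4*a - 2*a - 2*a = 0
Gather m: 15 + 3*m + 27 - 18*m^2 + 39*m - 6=-18*m^2 + 42*m + 36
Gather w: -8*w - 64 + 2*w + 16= -6*w - 48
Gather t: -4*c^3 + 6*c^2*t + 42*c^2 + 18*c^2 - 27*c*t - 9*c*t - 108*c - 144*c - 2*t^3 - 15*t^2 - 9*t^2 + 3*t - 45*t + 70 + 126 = -4*c^3 + 60*c^2 - 252*c - 2*t^3 - 24*t^2 + t*(6*c^2 - 36*c - 42) + 196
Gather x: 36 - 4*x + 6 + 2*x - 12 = 30 - 2*x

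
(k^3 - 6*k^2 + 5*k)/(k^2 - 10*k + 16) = k*(k^2 - 6*k + 5)/(k^2 - 10*k + 16)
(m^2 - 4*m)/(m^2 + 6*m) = (m - 4)/(m + 6)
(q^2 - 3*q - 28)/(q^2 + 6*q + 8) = (q - 7)/(q + 2)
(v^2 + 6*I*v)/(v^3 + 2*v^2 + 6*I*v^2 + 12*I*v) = 1/(v + 2)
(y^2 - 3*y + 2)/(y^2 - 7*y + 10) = (y - 1)/(y - 5)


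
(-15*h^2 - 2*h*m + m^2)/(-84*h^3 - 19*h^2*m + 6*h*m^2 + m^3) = (5*h - m)/(28*h^2 - 3*h*m - m^2)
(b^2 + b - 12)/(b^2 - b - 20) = (b - 3)/(b - 5)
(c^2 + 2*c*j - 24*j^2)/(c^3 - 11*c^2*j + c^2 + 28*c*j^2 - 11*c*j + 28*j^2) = (c + 6*j)/(c^2 - 7*c*j + c - 7*j)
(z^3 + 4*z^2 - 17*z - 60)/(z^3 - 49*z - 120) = (z - 4)/(z - 8)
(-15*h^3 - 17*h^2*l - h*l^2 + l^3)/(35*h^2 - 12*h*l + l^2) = (-3*h^2 - 4*h*l - l^2)/(7*h - l)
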